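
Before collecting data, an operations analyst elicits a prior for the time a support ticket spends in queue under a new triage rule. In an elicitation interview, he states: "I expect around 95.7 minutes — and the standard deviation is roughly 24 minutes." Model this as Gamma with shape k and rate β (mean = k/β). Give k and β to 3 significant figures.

k ≈ 15.9, β ≈ 0.166

For Gamma(k, rate β): mean = k/β, variance = k/β², so CV = 1/√k.
CV = SD/mean = 24/95.7 = 0.2508, hence k = 1/CV² = 15.9.
Then β = k/mean = 15.9/95.7 = 0.166.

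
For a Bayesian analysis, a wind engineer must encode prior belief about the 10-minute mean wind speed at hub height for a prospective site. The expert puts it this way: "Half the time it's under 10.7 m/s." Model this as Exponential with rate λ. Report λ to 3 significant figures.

λ ≈ 0.0648

Exponential median = ln 2 / λ, so λ = ln 2 / 10.7 = 0.0648.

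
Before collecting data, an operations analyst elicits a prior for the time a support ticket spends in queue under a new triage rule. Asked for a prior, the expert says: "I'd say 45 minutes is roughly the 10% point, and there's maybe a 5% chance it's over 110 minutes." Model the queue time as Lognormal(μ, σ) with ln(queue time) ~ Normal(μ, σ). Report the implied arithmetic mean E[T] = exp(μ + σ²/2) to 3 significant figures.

If T ~ Lognormal(μ,σ) then ln T ~ Normal(μ,σ), so the p-quantile of ln T is μ + z_p·σ.
ln(45) = 3.807 and ln(110) = 4.7; z_{0.1} = -1.282, z_{0.95} = 1.645.
σ = (4.7 − 3.807)/(1.645 − (-1.282)) = 0.305.
μ = 3.807 − (-1.282)·0.305 = 4.198.
E[T] = exp(μ + σ²/2) = exp(4.198 + 0.0466) = 69.7 minutes.

E[T] ≈ 69.7 minutes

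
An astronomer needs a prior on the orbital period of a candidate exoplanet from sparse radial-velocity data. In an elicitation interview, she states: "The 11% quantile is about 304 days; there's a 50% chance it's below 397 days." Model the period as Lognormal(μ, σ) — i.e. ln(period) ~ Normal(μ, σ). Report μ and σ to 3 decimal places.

If T ~ Lognormal(μ,σ) then ln T ~ Normal(μ,σ), so the p-quantile of ln T is μ + z_p·σ.
ln(304) = 5.717 and ln(397) = 5.984; z_{0.11} = -1.227, z_{0.5} = 0.
σ = (5.984 − 5.717)/(0 − (-1.227)) = 0.218.
μ = 5.717 − (-1.227)·0.218 = 5.984.

μ ≈ 5.984, σ ≈ 0.218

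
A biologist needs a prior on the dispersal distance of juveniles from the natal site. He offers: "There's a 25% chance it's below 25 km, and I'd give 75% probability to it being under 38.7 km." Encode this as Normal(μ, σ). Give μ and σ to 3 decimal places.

For Normal(μ,σ), the p-quantile is μ + z_p·σ. Here z_{0.25} = -0.6745, z_{0.75} = 0.6745.
So 25 = μ − 0.6745σ and 38.7 = μ + 0.6745σ.
Subtracting: σ = (38.7 − 25)/(0.6745 − (-0.6745)) = 10.156.
Then μ = 25 − (-0.6745)·10.156 = 31.850.

μ = 31.850, σ = 10.156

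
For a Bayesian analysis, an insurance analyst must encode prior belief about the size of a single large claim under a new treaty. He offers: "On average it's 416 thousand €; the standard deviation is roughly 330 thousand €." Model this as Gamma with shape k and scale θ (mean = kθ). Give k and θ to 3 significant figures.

For Gamma(k, scale θ): mean = kθ, variance = kθ², so CV = 1/√k.
CV = SD/mean = 330/416 = 0.7933, hence k = 1/CV² = 1.59.
Then θ = mean/k = 416/1.59 = 262.

k ≈ 1.59, θ ≈ 262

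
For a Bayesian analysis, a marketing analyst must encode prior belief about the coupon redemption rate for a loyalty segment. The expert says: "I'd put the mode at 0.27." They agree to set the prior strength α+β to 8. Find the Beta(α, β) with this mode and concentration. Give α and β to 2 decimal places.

α = 2.62, β = 5.38

For α,β > 1 the Beta mode is (α−1)/(α+β−2). With α+β = 8, the mode is (α−1)/6.
Set (α−1)/6 = 0.27 → α = 1 + 0.27·6 = 2.62.
β = 8 − α = 5.38.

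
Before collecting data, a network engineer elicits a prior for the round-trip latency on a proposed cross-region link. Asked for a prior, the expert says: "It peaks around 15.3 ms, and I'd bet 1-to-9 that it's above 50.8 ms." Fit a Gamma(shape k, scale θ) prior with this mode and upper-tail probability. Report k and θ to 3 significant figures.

Gamma(k,θ) with k>1 has mode (k−1)θ, so θ = 15.3/(k−1).
Need P(X < 50.8) = 0.9 with θ tied to k this way. Start at k = 2, θ = 15.3: P(X<50.8) ≈ 0.844.
Too low — raise k to concentrate. Iterating converges to k ≈ 2.31.
Then θ = 15.3/(2.31−1) ≈ 11.7.

k ≈ 2.31, θ ≈ 11.7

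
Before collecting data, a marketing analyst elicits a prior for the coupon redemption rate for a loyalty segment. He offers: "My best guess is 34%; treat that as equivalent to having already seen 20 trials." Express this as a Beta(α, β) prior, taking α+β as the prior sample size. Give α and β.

α = 6.8, β = 13.2

Under the effective-sample-size interpretation, Beta(α, β) has prior mean α/(α+β) and prior sample size α+β.
So α+β = 20 and α/(α+β) = 0.34, giving α = 0.34·20 = 6.8 and β = 20 − 6.8 = 13.2.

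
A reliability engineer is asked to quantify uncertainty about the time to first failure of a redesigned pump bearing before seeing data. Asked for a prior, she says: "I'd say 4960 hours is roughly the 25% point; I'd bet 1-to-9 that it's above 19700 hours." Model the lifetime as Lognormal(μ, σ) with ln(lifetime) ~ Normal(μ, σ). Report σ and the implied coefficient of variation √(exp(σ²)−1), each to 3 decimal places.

σ ≈ 0.705, CV ≈ 0.803

If T ~ Lognormal(μ,σ) then ln T ~ Normal(μ,σ), so the p-quantile of ln T is μ + z_p·σ.
ln(4960) = 8.509 and ln(19700) = 9.888; z_{0.25} = -0.6745, z_{0.9} = 1.282.
σ = (9.888 − 8.509)/(1.282 − (-0.6745)) = 0.705.
μ = 8.509 − (-0.6745)·0.705 = 8.985.
CV = √(exp(σ²)−1) = √(exp(0.4972)−1) = 0.803.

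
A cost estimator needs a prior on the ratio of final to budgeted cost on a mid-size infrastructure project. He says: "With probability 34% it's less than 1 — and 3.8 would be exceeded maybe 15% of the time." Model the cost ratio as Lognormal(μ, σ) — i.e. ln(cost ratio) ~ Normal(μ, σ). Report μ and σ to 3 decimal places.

If T ~ Lognormal(μ,σ) then ln T ~ Normal(μ,σ), so the p-quantile of ln T is μ + z_p·σ.
ln(1) = 0 and ln(3.8) = 1.335; z_{0.34} = -0.4125, z_{0.85} = 1.036.
σ = (1.335 − 0)/(1.036 − (-0.4125)) = 0.921.
μ = 0 − (-0.4125)·0.921 = 0.380.

μ ≈ 0.380, σ ≈ 0.921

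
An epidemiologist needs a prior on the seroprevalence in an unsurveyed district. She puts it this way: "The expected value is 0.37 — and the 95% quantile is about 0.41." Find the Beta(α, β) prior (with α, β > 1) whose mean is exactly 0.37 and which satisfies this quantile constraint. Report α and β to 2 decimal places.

With mean 0.37 fixed, write α = 0.37s, β = 0.63s where s = α+β.
Need P(θ < 0.41) = 0.95 under Beta(0.37s, 0.63s). Normal approximation: (q−m)/√(m(1−m)/s) ≈ z_{0.95} = 1.64, so s ≈ 0.37·0.63·(1.64)²/(0.41−0.37)² = 394.2.
At s = 394.2: P(θ<0.41) ≈ 0.949. Adjusting to match 0.95 gives s ≈ 400.62.
So α = 0.37·400.62 ≈ 148.23, β = 0.63·400.62 ≈ 252.39.

α ≈ 148.23, β ≈ 252.39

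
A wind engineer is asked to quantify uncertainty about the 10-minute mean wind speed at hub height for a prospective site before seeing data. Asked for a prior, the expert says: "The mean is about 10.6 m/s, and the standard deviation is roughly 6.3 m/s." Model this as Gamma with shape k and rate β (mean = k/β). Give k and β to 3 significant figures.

For Gamma(k, rate β): mean = k/β, variance = k/β², so CV = 1/√k.
CV = SD/mean = 6.3/10.6 = 0.5943, hence k = 1/CV² = 2.83.
Then β = k/mean = 2.83/10.6 = 0.267.

k ≈ 2.83, β ≈ 0.267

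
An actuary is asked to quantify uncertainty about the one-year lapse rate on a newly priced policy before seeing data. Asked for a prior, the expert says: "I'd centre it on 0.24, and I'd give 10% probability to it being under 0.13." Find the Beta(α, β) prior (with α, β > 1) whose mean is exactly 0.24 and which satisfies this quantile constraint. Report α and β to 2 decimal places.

With mean 0.24 fixed, write α = 0.24s, β = 0.76s where s = α+β.
Need P(θ < 0.13) = 0.1 under Beta(0.24s, 0.76s). Normal approximation: (q−m)/√(m(1−m)/s) ≈ z_{0.1} = -1.28, so s ≈ 0.24·0.76·(-1.28)²/(0.13−0.24)² = 24.8.
At s = 24.8: P(θ<0.13) ≈ 0.083. Adjusting to match 0.1 gives s ≈ 21.66.
So α = 0.24·21.66 ≈ 5.20, β = 0.76·21.66 ≈ 16.46.

α ≈ 5.20, β ≈ 16.46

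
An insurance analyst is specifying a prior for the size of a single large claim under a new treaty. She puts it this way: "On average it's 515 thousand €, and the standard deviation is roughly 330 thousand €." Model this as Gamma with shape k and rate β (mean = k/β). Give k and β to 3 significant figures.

k ≈ 2.44, β ≈ 0.00473

For Gamma(k, rate β): mean = k/β, variance = k/β², so CV = 1/√k.
CV = SD/mean = 330/515 = 0.6408, hence k = 1/CV² = 2.44.
Then β = k/mean = 2.44/515 = 0.00473.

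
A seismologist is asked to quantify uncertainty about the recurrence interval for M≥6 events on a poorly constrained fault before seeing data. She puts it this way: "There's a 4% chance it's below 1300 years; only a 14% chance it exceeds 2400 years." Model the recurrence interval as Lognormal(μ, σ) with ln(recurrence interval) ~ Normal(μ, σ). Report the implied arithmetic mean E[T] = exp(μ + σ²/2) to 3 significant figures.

If T ~ Lognormal(μ,σ) then ln T ~ Normal(μ,σ), so the p-quantile of ln T is μ + z_p·σ.
ln(1300) = 7.17 and ln(2400) = 7.783; z_{0.04} = -1.751, z_{0.86} = 1.08.
σ = (7.783 − 7.17)/(1.08 − (-1.751)) = 0.217.
μ = 7.17 − (-1.751)·0.217 = 7.549.
E[T] = exp(μ + σ²/2) = exp(7.549 + 0.0235) = 1940 years.

E[T] ≈ 1940 years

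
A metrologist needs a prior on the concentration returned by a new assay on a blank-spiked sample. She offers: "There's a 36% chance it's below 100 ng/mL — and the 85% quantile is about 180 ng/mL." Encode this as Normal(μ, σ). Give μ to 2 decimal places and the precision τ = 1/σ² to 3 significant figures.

The p-quantile of Normal(μ,σ) is μ + z_p·σ, with z_{0.36} = -0.3585 and z_{0.85} = 1.036.
Eliminate σ: μ = (z₂·x₁ − z₁·x₂)/(z₂ − z₁) = (1.036·100 − (-0.3585)·180)/1.395 = 120.56.
Then σ = (x₂ − x₁)/(z₂ − z₁) = (180 − 100)/1.395 = 57.35.
Precision τ = 1/σ² = 1/57.35² = 0.000304.

μ = 120.56, τ = 0.000304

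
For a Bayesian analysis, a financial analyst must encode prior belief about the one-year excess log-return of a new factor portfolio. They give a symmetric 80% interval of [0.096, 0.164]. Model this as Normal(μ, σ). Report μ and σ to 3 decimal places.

μ = 0.130, σ = 0.027

A symmetric 80% interval runs μ ± z·σ with z = 1.282.
Half-width = 0.034, so σ = 0.034/1.282 = 0.027.
μ is the interval midpoint, 0.130.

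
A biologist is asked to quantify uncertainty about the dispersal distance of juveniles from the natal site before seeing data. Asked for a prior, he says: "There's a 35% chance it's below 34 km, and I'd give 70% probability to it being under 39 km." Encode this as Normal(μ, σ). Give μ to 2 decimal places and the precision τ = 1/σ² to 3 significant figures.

μ = 36.12, τ = 0.0331

The p-quantile of Normal(μ,σ) is μ + z_p·σ, with z_{0.35} = -0.3853 and z_{0.7} = 0.5244.
Eliminate σ: μ = (z₂·x₁ − z₁·x₂)/(z₂ − z₁) = (0.5244·34 − (-0.3853)·39)/0.9097 = 36.12.
Then σ = (x₂ − x₁)/(z₂ − z₁) = (39 − 34)/0.9097 = 5.50.
Precision τ = 1/σ² = 1/5.496² = 0.0331.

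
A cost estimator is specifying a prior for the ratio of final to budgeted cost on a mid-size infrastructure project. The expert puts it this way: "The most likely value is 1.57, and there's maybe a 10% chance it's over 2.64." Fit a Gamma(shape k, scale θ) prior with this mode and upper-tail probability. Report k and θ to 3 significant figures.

Gamma(k,θ) with k>1 has mode (k−1)θ, so θ = 1.57/(k−1).
Need P(X < 2.64) = 0.9 with θ tied to k this way. Start at k = 2, θ = 1.57: P(X<2.64) ≈ 0.501.
Too low — raise k to concentrate. Iterating converges to k ≈ 8.
Then θ = 1.57/(8−1) ≈ 0.224.

k ≈ 8, θ ≈ 0.224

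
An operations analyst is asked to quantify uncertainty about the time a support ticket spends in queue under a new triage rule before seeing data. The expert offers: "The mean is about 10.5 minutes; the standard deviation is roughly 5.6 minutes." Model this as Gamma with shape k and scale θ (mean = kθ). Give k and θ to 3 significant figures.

k ≈ 3.52, θ ≈ 2.99

For Gamma(k, scale θ): mean = kθ, variance = kθ², so CV = 1/√k.
CV = SD/mean = 5.6/10.5 = 0.5333, hence k = 1/CV² = 3.52.
Then θ = mean/k = 10.5/3.52 = 2.99.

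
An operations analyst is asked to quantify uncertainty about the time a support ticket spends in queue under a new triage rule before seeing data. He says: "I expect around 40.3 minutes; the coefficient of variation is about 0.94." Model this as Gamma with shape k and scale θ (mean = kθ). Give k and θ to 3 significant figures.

For Gamma(k, scale θ): mean = kθ, variance = kθ², so CV = 1/√k.
CV = 0.94, hence k = 1/CV² = 1.13.
Then θ = mean/k = 40.3/1.13 = 35.6.

k ≈ 1.13, θ ≈ 35.6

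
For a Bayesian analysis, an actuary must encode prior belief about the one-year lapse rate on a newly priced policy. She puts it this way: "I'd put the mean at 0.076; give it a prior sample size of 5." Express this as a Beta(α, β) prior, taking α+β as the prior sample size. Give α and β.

α = 0.38, β = 4.62

Under the effective-sample-size interpretation, Beta(α, β) has prior mean α/(α+β) and prior sample size α+β.
So α+β = 5 and α/(α+β) = 0.076, giving α = 0.076·5 = 0.38 and β = 5 − 0.38 = 4.62.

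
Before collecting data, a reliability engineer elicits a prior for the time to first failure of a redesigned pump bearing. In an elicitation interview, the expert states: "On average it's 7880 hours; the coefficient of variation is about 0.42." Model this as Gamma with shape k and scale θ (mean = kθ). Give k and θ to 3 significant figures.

k ≈ 5.67, θ ≈ 1390

For Gamma(k, scale θ): mean = kθ, variance = kθ², so CV = 1/√k.
CV = 0.42, hence k = 1/CV² = 5.67.
Then θ = mean/k = 7880/5.67 = 1390.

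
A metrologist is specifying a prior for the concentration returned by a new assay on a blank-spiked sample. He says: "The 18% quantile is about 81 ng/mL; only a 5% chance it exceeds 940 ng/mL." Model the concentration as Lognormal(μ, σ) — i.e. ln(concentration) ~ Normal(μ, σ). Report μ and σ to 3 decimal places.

μ ≈ 5.271, σ ≈ 0.958

If T ~ Lognormal(μ,σ) then ln T ~ Normal(μ,σ), so the p-quantile of ln T is μ + z_p·σ.
ln(81) = 4.394 and ln(940) = 6.846; z_{0.18} = -0.9154, z_{0.95} = 1.645.
σ = (6.846 − 4.394)/(1.645 − (-0.9154)) = 0.958.
μ = 4.394 − (-0.9154)·0.958 = 5.271.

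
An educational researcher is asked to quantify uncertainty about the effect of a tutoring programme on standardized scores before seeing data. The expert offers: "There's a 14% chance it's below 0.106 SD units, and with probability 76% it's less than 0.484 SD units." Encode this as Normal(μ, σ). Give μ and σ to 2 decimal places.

For Normal(μ,σ), the p-quantile is μ + z_p·σ. Here z_{0.14} = -1.08, z_{0.76} = 0.7063.
So 0.106 = μ − 1.08σ and 0.484 = μ + 0.7063σ.
Subtracting: σ = (0.484 − 0.106)/(0.7063 − (-1.08)) = 0.21.
Then μ = 0.106 − (-1.08)·0.21 = 0.33.

μ = 0.33, σ = 0.21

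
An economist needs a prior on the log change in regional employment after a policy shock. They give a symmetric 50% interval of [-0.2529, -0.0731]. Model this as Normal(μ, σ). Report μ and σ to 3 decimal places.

μ = -0.163, σ = 0.133

A symmetric 50% interval runs μ ± z·σ with z = 0.6745.
Half-width = 0.0899, so σ = 0.0899/0.6745 = 0.133.
μ is the interval midpoint, -0.163.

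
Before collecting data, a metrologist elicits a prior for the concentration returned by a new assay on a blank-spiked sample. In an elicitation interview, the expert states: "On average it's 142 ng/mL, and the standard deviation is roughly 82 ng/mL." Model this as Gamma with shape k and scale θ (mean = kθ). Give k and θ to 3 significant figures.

For Gamma(k, scale θ): mean = kθ, variance = kθ², so CV = 1/√k.
CV = SD/mean = 82/142 = 0.5775, hence k = 1/CV² = 3.
Then θ = mean/k = 142/3 = 47.4.

k ≈ 3, θ ≈ 47.4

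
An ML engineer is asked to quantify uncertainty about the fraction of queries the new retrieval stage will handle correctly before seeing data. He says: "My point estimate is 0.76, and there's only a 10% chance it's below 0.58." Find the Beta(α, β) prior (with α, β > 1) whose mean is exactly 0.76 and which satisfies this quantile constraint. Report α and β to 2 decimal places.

With mean 0.76 fixed, write α = 0.76s, β = 0.24s where s = α+β.
Need P(θ < 0.58) = 0.1 under Beta(0.76s, 0.24s). Normal approximation: (q−m)/√(m(1−m)/s) ≈ z_{0.1} = -1.28, so s ≈ 0.76·0.24·(-1.28)²/(0.58−0.76)² = 9.2.
At s = 9.2: P(θ<0.58) ≈ 0.106. Adjusting to match 0.1 gives s ≈ 9.87.
So α = 0.76·9.87 ≈ 7.50, β = 0.24·9.87 ≈ 2.37.

α ≈ 7.50, β ≈ 2.37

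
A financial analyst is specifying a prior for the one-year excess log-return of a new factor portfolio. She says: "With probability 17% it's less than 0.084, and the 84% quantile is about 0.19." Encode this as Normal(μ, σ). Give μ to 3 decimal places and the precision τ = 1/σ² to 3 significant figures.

μ = 0.136, τ = 338

The p-quantile of Normal(μ,σ) is μ + z_p·σ, with z_{0.17} = -0.9542 and z_{0.84} = 0.9945.
Eliminate σ: μ = (z₂·x₁ − z₁·x₂)/(z₂ − z₁) = (0.9945·0.084 − (-0.9542)·0.19)/1.949 = 0.136.
Then σ = (x₂ − x₁)/(z₂ − z₁) = (0.19 − 0.084)/1.949 = 0.054.
Precision τ = 1/σ² = 1/0.0544² = 338.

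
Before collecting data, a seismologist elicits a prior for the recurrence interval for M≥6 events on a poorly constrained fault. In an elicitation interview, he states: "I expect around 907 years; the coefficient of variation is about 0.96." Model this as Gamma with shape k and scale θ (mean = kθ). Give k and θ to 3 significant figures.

For Gamma(k, scale θ): mean = kθ, variance = kθ², so CV = 1/√k.
CV = 0.96, hence k = 1/CV² = 1.09.
Then θ = mean/k = 907/1.09 = 836.

k ≈ 1.09, θ ≈ 836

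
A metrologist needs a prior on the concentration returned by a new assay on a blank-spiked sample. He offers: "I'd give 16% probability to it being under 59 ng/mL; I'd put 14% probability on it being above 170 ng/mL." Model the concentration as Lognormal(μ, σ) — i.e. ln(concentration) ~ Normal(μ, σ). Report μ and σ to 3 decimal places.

If T ~ Lognormal(μ,σ) then ln T ~ Normal(μ,σ), so the p-quantile of ln T is μ + z_p·σ.
ln(59) = 4.078 and ln(170) = 5.136; z_{0.16} = -0.9945, z_{0.86} = 1.08.
σ = (5.136 − 4.078)/(1.08 − (-0.9945)) = 0.510.
μ = 4.078 − (-0.9945)·0.510 = 4.585.

μ ≈ 4.585, σ ≈ 0.510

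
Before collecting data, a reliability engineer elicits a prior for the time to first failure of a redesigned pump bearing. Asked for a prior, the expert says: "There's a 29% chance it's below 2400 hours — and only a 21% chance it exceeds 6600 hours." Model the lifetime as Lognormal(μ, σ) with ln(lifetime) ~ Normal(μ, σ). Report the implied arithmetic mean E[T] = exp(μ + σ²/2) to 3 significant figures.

E[T] ≈ 4780 hours

If T ~ Lognormal(μ,σ) then ln T ~ Normal(μ,σ), so the p-quantile of ln T is μ + z_p·σ.
ln(2400) = 7.783 and ln(6600) = 8.795; z_{0.29} = -0.5534, z_{0.79} = 0.8064.
σ = (8.795 − 7.783)/(0.8064 − (-0.5534)) = 0.744.
μ = 7.783 − (-0.5534)·0.744 = 8.195.
E[T] = exp(μ + σ²/2) = exp(8.195 + 0.2767) = 4780 hours.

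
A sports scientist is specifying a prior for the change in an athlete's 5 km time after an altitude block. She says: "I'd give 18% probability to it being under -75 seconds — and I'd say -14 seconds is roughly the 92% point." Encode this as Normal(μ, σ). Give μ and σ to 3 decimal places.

The p-quantile of Normal(μ,σ) is μ + z_p·σ, with z_{0.18} = -0.9154 and z_{0.92} = 1.405.
Eliminate σ: μ = (z₂·x₁ − z₁·x₂)/(z₂ − z₁) = (1.405·-75 − (-0.9154)·-14)/2.32 = -50.937.
Then σ = (x₂ − x₁)/(z₂ − z₁) = (-14 − -75)/2.32 = 26.288.

μ = -50.937, σ = 26.288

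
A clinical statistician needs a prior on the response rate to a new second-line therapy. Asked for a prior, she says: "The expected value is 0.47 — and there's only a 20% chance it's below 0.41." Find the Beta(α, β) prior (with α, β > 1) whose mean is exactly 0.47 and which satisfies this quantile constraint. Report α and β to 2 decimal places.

α ≈ 23.19, β ≈ 26.15

With mean 0.47 fixed, write α = 0.47s, β = 0.53s where s = α+β.
Need P(θ < 0.41) = 0.2 under Beta(0.47s, 0.53s). Normal approximation: (q−m)/√(m(1−m)/s) ≈ z_{0.2} = -0.842, so s ≈ 0.47·0.53·(-0.842)²/(0.41−0.47)² = 49.0.
At s = 49.0: P(θ<0.41) ≈ 0.201. Adjusting to match 0.2 gives s ≈ 49.34.
So α = 0.47·49.34 ≈ 23.19, β = 0.53·49.34 ≈ 26.15.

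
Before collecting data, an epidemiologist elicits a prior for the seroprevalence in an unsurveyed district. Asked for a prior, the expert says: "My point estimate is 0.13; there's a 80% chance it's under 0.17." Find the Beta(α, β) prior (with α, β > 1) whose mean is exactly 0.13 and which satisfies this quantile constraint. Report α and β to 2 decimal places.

α ≈ 5.82, β ≈ 38.98

With mean 0.13 fixed, write α = 0.13s, β = 0.87s where s = α+β.
Need P(θ < 0.17) = 0.8 under Beta(0.13s, 0.87s). Normal approximation: (q−m)/√(m(1−m)/s) ≈ z_{0.8} = 0.842, so s ≈ 0.13·0.87·(0.842)²/(0.17−0.13)² = 50.1.
At s = 50.1: P(θ<0.17) ≈ 0.810. Adjusting to match 0.8 gives s ≈ 44.80.
So α = 0.13·44.80 ≈ 5.82, β = 0.87·44.80 ≈ 38.98.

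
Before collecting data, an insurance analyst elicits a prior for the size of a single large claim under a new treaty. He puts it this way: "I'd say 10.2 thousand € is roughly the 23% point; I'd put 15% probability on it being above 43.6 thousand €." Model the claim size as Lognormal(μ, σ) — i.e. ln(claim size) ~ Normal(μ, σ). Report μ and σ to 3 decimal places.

If T ~ Lognormal(μ,σ) then ln T ~ Normal(μ,σ), so the p-quantile of ln T is μ + z_p·σ.
ln(10.2) = 2.322 and ln(43.6) = 3.775; z_{0.23} = -0.7388, z_{0.85} = 1.036.
σ = (3.775 − 2.322)/(1.036 − (-0.7388)) = 0.818.
μ = 2.322 − (-0.7388)·0.818 = 2.927.

μ ≈ 2.927, σ ≈ 0.818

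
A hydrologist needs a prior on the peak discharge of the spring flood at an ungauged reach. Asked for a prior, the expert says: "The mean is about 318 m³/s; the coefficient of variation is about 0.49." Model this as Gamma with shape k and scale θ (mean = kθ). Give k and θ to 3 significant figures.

For Gamma(k, scale θ): mean = kθ, variance = kθ², so CV = 1/√k.
CV = 0.49, hence k = 1/CV² = 4.16.
Then θ = mean/k = 318/4.16 = 76.4.

k ≈ 4.16, θ ≈ 76.4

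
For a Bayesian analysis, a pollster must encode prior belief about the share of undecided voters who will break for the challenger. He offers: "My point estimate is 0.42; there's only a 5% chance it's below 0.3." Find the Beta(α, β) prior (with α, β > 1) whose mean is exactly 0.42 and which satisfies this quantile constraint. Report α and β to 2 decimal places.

With mean 0.42 fixed, write α = 0.42s, β = 0.58s where s = α+β.
Need P(θ < 0.3) = 0.05 under Beta(0.42s, 0.58s). Normal approximation: (q−m)/√(m(1−m)/s) ≈ z_{0.05} = -1.64, so s ≈ 0.42·0.58·(-1.64)²/(0.3−0.42)² = 45.8.
At s = 45.8: P(θ<0.3) ≈ 0.045. Adjusting to match 0.05 gives s ≈ 43.29.
So α = 0.42·43.29 ≈ 18.18, β = 0.58·43.29 ≈ 25.11.

α ≈ 18.18, β ≈ 25.11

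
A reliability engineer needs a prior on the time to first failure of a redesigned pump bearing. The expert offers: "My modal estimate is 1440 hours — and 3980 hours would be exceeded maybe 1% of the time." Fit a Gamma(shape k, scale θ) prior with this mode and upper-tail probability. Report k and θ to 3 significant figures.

Gamma(k,θ) with k>1 has mode (k−1)θ, so θ = 1440/(k−1).
Need P(X < 3980) = 0.99 with θ tied to k this way. Start at k = 2, θ = 1440: P(X<3980) ≈ 0.763.
Too low — raise k to concentrate. Iterating converges to k ≈ 5.44.
Then θ = 1440/(5.44−1) ≈ 324.

k ≈ 5.44, θ ≈ 324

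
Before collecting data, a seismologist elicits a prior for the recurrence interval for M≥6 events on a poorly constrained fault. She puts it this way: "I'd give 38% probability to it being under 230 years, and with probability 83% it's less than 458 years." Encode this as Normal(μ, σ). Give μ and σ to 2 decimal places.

μ = 285.29, σ = 181.00

For Normal(μ,σ), the p-quantile is μ + z_p·σ. Here z_{0.38} = -0.3055, z_{0.83} = 0.9542.
So 230 = μ − 0.3055σ and 458 = μ + 0.9542σ.
Subtracting: σ = (458 − 230)/(0.9542 − (-0.3055)) = 181.00.
Then μ = 230 − (-0.3055)·181.00 = 285.29.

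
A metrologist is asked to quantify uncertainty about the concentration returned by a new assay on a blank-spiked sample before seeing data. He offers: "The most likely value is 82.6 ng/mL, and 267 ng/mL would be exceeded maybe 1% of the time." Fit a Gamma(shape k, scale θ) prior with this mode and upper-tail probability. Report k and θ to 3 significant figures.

k ≈ 4.21, θ ≈ 25.7

Gamma(k,θ) with k>1 has mode (k−1)θ, so θ = 82.6/(k−1).
Need P(X < 267) = 0.99 with θ tied to k this way. Start at k = 2, θ = 82.6: P(X<267) ≈ 0.833.
Too low — raise k to concentrate. Iterating converges to k ≈ 4.21.
Then θ = 82.6/(4.21−1) ≈ 25.7.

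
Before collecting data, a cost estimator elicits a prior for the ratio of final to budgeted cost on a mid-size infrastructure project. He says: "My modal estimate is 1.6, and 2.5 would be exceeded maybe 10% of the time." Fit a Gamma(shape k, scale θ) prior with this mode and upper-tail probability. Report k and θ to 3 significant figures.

k ≈ 10.4, θ ≈ 0.17

Gamma(k,θ) with k>1 has mode (k−1)θ, so θ = 1.6/(k−1).
Need P(X < 2.5) = 0.9 with θ tied to k this way. Start at k = 2, θ = 1.6: P(X<2.5) ≈ 0.463.
Too low — raise k to concentrate. Iterating converges to k ≈ 10.4.
Then θ = 1.6/(10.4−1) ≈ 0.17.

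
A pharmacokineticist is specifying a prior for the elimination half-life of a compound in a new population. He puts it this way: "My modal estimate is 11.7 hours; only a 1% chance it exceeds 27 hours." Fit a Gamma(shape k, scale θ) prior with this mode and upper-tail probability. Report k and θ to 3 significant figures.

Gamma(k,θ) with k>1 has mode (k−1)θ, so θ = 11.7/(k−1).
Need P(X < 27) = 0.99 with θ tied to k this way. Start at k = 2, θ = 11.7: P(X<27) ≈ 0.671.
Too low — raise k to concentrate. Iterating converges to k ≈ 7.83.
Then θ = 11.7/(7.83−1) ≈ 1.71.

k ≈ 7.83, θ ≈ 1.71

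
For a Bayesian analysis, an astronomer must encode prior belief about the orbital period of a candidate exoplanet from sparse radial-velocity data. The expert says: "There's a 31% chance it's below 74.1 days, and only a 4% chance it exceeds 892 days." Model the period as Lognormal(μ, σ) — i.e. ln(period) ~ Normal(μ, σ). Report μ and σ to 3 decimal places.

If T ~ Lognormal(μ,σ) then ln T ~ Normal(μ,σ), so the p-quantile of ln T is μ + z_p·σ.
ln(74.1) = 4.305 and ln(892) = 6.793; z_{0.31} = -0.4959, z_{0.96} = 1.751.
σ = (6.793 − 4.305)/(1.751 − (-0.4959)) = 1.108.
μ = 4.305 − (-0.4959)·1.108 = 4.855.

μ ≈ 4.855, σ ≈ 1.108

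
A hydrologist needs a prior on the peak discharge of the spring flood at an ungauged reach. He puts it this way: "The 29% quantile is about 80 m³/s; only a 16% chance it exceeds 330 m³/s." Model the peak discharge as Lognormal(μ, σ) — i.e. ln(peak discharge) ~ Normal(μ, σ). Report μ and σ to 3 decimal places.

If T ~ Lognormal(μ,σ) then ln T ~ Normal(μ,σ), so the p-quantile of ln T is μ + z_p·σ.
ln(80) = 4.382 and ln(330) = 5.799; z_{0.29} = -0.5534, z_{0.84} = 0.9945.
σ = (5.799 − 4.382)/(0.9945 − (-0.5534)) = 0.916.
μ = 4.382 − (-0.5534)·0.916 = 4.889.

μ ≈ 4.889, σ ≈ 0.916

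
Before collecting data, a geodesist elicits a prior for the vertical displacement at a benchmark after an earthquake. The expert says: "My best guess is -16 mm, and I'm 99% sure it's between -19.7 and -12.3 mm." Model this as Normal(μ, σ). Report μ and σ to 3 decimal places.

μ = -16.000, σ = 1.436

A symmetric 99% interval runs μ ± z·σ with z = 2.576.
Half-width = 3.7, so σ = 3.7/2.576 = 1.436.
μ is the stated best guess, -16.000.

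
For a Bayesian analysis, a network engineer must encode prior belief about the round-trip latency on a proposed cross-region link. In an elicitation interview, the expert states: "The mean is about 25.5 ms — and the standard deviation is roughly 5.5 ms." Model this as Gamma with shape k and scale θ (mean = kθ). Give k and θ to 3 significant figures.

For Gamma(k, scale θ): mean = kθ, variance = kθ², so CV = 1/√k.
CV = SD/mean = 5.5/25.5 = 0.2157, hence k = 1/CV² = 21.5.
Then θ = mean/k = 25.5/21.5 = 1.19.

k ≈ 21.5, θ ≈ 1.19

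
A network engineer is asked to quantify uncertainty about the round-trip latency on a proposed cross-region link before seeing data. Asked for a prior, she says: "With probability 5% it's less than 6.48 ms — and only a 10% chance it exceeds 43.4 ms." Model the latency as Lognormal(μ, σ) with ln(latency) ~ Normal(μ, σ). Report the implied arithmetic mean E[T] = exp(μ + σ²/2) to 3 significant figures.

If T ~ Lognormal(μ,σ) then ln T ~ Normal(μ,σ), so the p-quantile of ln T is μ + z_p·σ.
ln(6.48) = 1.869 and ln(43.4) = 3.77; z_{0.05} = -1.645, z_{0.9} = 1.282.
σ = (3.77 − 1.869)/(1.282 − (-1.645)) = 0.650.
μ = 1.869 − (-1.645)·0.650 = 2.938.
E[T] = exp(μ + σ²/2) = exp(2.938 + 0.2112) = 23.3 ms.

E[T] ≈ 23.3 ms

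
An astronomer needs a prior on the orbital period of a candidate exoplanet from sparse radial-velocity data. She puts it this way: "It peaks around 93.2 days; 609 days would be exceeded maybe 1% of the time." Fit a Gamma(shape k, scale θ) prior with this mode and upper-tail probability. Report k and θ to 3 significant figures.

k ≈ 2.02, θ ≈ 91.2

Gamma(k,θ) with k>1 has mode (k−1)θ, so θ = 93.2/(k−1).
Need P(X < 609) = 0.99 with θ tied to k this way. Start at k = 2, θ = 93.2: P(X<609) ≈ 0.989.
Too low — raise k to concentrate. Iterating converges to k ≈ 2.02.
Then θ = 93.2/(2.02−1) ≈ 91.2.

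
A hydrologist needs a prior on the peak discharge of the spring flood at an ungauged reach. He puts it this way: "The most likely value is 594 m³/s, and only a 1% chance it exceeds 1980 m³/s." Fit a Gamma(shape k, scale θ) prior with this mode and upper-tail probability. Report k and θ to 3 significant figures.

k ≈ 4.03, θ ≈ 196

Gamma(k,θ) with k>1 has mode (k−1)θ, so θ = 594/(k−1).
Need P(X < 1980) = 0.99 with θ tied to k this way. Start at k = 2, θ = 594: P(X<1980) ≈ 0.845.
Too low — raise k to concentrate. Iterating converges to k ≈ 4.03.
Then θ = 594/(4.03−1) ≈ 196.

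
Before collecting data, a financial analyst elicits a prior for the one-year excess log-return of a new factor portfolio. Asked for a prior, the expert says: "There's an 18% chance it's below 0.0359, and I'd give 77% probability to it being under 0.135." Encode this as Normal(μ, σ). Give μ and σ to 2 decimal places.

For Normal(μ,σ), the p-quantile is μ + z_p·σ. Here z_{0.18} = -0.9154, z_{0.77} = 0.7388.
So 0.0359 = μ − 0.9154σ and 0.135 = μ + 0.7388σ.
Subtracting: σ = (0.135 − 0.0359)/(0.7388 − (-0.9154)) = 0.06.
Then μ = 0.0359 − (-0.9154)·0.06 = 0.09.

μ = 0.09, σ = 0.06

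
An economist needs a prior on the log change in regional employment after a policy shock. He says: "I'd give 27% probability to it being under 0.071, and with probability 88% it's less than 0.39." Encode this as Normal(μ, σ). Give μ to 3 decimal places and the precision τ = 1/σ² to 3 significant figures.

μ = 0.180, τ = 31.4

The p-quantile of Normal(μ,σ) is μ + z_p·σ, with z_{0.27} = -0.6128 and z_{0.88} = 1.175.
Eliminate σ: μ = (z₂·x₁ − z₁·x₂)/(z₂ − z₁) = (1.175·0.071 − (-0.6128)·0.39)/1.788 = 0.180.
Then σ = (x₂ − x₁)/(z₂ − z₁) = (0.39 − 0.071)/1.788 = 0.178.
Precision τ = 1/σ² = 1/0.1784² = 31.4.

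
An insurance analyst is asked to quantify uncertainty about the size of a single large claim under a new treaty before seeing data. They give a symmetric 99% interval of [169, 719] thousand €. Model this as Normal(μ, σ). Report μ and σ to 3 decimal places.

μ = 444.000, σ = 106.762

A symmetric 99% interval runs μ ± z·σ with z = 2.576.
Half-width = 275, so σ = 275/2.576 = 106.762.
μ is the interval midpoint, 444.000.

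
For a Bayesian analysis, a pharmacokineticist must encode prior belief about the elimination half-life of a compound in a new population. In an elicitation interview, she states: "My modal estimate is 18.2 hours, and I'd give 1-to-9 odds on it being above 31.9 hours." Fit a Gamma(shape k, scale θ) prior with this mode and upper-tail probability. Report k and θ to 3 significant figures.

k ≈ 7.03, θ ≈ 3.02

Gamma(k,θ) with k>1 has mode (k−1)θ, so θ = 18.2/(k−1).
Need P(X < 31.9) = 0.9 with θ tied to k this way. Start at k = 2, θ = 18.2: P(X<31.9) ≈ 0.523.
Too low — raise k to concentrate. Iterating converges to k ≈ 7.03.
Then θ = 18.2/(7.03−1) ≈ 3.02.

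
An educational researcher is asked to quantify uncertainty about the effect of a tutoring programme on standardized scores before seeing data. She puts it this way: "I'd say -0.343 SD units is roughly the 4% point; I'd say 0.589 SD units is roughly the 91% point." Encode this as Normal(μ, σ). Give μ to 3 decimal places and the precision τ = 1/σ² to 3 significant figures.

For Normal(μ,σ), the p-quantile is μ + z_p·σ. Here z_{0.04} = -1.751, z_{0.91} = 1.341.
So -0.343 = μ − 1.751σ and 0.589 = μ + 1.341σ.
Subtracting: σ = (0.589 − -0.343)/(1.341 − (-1.751)) = 0.301.
Then μ = -0.343 − (-1.751)·0.301 = 0.185.
Precision τ = 1/σ² = 1/0.3015² = 11.

μ = 0.185, τ = 11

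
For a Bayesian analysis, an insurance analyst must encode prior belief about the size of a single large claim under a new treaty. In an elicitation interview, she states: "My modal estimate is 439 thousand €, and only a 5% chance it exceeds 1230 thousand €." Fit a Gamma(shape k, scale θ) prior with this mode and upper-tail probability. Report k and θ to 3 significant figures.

k ≈ 3.52, θ ≈ 174

Gamma(k,θ) with k>1 has mode (k−1)θ, so θ = 439/(k−1).
Need P(X < 1230) = 0.95 with θ tied to k this way. Start at k = 2, θ = 439: P(X<1230) ≈ 0.769.
Too low — raise k to concentrate. Iterating converges to k ≈ 3.52.
Then θ = 439/(3.52−1) ≈ 174.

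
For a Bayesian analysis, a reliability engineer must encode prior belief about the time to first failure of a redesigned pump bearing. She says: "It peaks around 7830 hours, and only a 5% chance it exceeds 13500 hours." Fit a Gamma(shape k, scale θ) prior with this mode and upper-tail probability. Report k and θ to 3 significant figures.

k ≈ 10.4, θ ≈ 832

Gamma(k,θ) with k>1 has mode (k−1)θ, so θ = 7830/(k−1).
Need P(X < 13500) = 0.95 with θ tied to k this way. Start at k = 2, θ = 7830: P(X<13500) ≈ 0.514.
Too low — raise k to concentrate. Iterating converges to k ≈ 10.4.
Then θ = 7830/(10.4−1) ≈ 832.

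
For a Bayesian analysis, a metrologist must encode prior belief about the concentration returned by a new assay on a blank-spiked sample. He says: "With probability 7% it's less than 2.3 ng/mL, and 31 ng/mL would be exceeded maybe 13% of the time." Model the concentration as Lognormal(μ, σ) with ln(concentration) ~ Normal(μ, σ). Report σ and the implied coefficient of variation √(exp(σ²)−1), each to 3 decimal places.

If T ~ Lognormal(μ,σ) then ln T ~ Normal(μ,σ), so the p-quantile of ln T is μ + z_p·σ.
ln(2.3) = 0.8329 and ln(31) = 3.434; z_{0.07} = -1.476, z_{0.87} = 1.126.
σ = (3.434 − 0.8329)/(1.126 − (-1.476)) = 1.000.
μ = 0.8329 − (-1.476)·1.000 = 2.308.
CV = √(exp(σ²)−1) = √(exp(0.9992)−1) = 1.310.

σ ≈ 1.000, CV ≈ 1.310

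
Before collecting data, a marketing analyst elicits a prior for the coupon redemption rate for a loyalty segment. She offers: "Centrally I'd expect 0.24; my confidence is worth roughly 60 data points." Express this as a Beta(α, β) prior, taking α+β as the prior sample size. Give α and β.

Under the effective-sample-size interpretation, Beta(α, β) has prior mean α/(α+β) and prior sample size α+β.
So α+β = 60 and α/(α+β) = 0.24, giving α = 0.24·60 = 14.4 and β = 60 − 14.4 = 45.6.

α = 14.4, β = 45.6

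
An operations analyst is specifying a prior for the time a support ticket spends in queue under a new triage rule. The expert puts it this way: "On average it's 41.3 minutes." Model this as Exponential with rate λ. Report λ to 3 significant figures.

λ ≈ 0.0242

Exponential mean = 1/λ, so λ = 1/41.3 = 0.0242.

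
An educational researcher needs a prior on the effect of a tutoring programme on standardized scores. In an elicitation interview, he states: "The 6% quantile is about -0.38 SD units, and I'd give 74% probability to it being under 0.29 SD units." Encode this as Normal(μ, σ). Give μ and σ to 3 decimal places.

μ = 0.094, σ = 0.305

The p-quantile of Normal(μ,σ) is μ + z_p·σ, with z_{0.06} = -1.555 and z_{0.74} = 0.6433.
Eliminate σ: μ = (z₂·x₁ − z₁·x₂)/(z₂ − z₁) = (0.6433·-0.38 − (-1.555)·0.29)/2.198 = 0.094.
Then σ = (x₂ − x₁)/(z₂ − z₁) = (0.29 − -0.38)/2.198 = 0.305.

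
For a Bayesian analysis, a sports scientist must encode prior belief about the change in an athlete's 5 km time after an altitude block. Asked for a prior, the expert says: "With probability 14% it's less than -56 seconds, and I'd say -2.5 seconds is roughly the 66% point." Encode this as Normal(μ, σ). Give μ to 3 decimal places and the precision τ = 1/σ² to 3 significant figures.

For Normal(μ,σ), the p-quantile is μ + z_p·σ. Here z_{0.14} = -1.08, z_{0.66} = 0.4125.
So -56 = μ − 1.08σ and -2.5 = μ + 0.4125σ.
Subtracting: σ = (-2.5 − -56)/(0.4125 − (-1.08)) = 35.839.
Then μ = -56 − (-1.08)·35.839 = -17.282.
Precision τ = 1/σ² = 1/35.84² = 0.000779.

μ = -17.282, τ = 0.000779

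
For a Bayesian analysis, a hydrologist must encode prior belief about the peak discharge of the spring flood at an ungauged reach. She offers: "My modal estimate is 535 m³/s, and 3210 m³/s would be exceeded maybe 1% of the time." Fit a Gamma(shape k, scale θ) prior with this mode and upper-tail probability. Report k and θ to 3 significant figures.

k ≈ 2.15, θ ≈ 464

Gamma(k,θ) with k>1 has mode (k−1)θ, so θ = 535/(k−1).
Need P(X < 3210) = 0.99 with θ tied to k this way. Start at k = 2, θ = 535: P(X<3210) ≈ 0.983.
Too low — raise k to concentrate. Iterating converges to k ≈ 2.15.
Then θ = 535/(2.15−1) ≈ 464.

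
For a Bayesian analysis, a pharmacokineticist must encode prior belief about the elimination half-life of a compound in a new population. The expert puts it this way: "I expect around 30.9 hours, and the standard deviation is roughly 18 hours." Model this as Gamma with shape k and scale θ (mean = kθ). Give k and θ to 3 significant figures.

k ≈ 2.95, θ ≈ 10.5

For Gamma(k, scale θ): mean = kθ, variance = kθ², so CV = 1/√k.
CV = SD/mean = 18/30.9 = 0.5825, hence k = 1/CV² = 2.95.
Then θ = mean/k = 30.9/2.95 = 10.5.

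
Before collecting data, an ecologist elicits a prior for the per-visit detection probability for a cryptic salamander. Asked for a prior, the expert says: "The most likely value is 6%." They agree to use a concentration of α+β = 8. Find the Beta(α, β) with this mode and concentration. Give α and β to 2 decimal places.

α = 1.36, β = 6.64

For α,β > 1 the Beta mode is (α−1)/(α+β−2). With α+β = 8, the mode is (α−1)/6.
Set (α−1)/6 = 0.06 → α = 1 + 0.06·6 = 1.36.
β = 8 − α = 6.64.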